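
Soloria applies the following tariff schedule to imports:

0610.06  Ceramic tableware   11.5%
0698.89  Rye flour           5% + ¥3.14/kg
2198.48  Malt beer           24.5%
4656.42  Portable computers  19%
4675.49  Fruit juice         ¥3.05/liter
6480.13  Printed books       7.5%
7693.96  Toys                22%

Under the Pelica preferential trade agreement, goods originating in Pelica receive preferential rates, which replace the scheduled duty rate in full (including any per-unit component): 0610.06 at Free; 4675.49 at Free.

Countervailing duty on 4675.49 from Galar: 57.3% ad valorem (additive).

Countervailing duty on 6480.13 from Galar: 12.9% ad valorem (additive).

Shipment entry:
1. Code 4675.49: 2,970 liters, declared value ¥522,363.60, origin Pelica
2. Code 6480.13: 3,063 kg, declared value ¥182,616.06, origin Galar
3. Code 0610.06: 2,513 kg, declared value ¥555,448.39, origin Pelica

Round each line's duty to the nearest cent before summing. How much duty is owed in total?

¥37,253.68

Line 1 (4675.49, Pelica, 2,970 liters, ¥522,363.60):
Base rate for 4675.49 is ¥3.05/liter.
Origin Pelica qualifies under the Soloria–Pelica agreement and 4675.49 is covered: preferential rate Free applies instead.
The additional-duty order on 4675.49 targets Galar, not Pelica; it does not apply.
Duty = ¥522,363.60 × 0% = ¥0.00.
Line 2 (6480.13, Galar, 3,063 kg, ¥182,616.06):
Base rate for 6480.13 is 7.5%.
Additional duty on 6480.13 from Galar: +12.9%. Applied ad valorem rate: 7.5% + 12.9% = 20.4%.
Duty = ¥182,616.06 × 20.4% = ¥37,253.68.
Line 3 (0610.06, Pelica, 2,513 kg, ¥555,448.39):
Base rate for 0610.06 is 11.5%.
Origin Pelica qualifies under the Soloria–Pelica agreement and 0610.06 is covered: preferential rate Free applies instead.
Duty = ¥555,448.39 × 0% = ¥0.00.
Total = ¥0.00 + ¥37,253.68 + ¥0.00 = ¥37,253.68.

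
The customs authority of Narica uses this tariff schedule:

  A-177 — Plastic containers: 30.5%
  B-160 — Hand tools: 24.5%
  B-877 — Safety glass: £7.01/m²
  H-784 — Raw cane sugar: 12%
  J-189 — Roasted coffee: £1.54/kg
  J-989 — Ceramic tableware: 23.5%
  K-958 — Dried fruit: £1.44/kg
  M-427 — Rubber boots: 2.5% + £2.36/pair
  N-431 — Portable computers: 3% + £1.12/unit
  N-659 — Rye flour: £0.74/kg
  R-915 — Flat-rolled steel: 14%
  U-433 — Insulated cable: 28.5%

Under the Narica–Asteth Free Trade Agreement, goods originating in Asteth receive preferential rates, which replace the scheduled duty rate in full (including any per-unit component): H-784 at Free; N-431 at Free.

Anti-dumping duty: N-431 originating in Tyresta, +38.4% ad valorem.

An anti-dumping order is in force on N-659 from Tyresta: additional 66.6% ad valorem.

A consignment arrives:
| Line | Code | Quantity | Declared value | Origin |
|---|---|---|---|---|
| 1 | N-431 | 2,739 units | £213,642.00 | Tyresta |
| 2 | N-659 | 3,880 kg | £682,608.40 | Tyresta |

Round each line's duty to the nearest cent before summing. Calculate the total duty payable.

Line 1 (N-431, Tyresta, 2,739 units, £213,642.00):
Base rate for N-431 is 3% + £1.12/unit.
N-431 has an FTA preferential rate, but origin Tyresta is not Asteth; base rate stands.
Additional duty on N-431 from Tyresta: +38.4%. Applied ad valorem rate: 3% + 38.4% = 41.4%.
Duty = £213,642.00 × 41.4% + 2,739 × £1.12 = £91,515.47.
Line 2 (N-659, Tyresta, 3,880 kg, £682,608.40):
Base rate for N-659 is £0.74/kg.
Additional duty on N-659 from Tyresta: +66.6% ad valorem. Applied ad valorem rate = 66.6%.
Duty = £682,608.40 × 66.6% + 3,880 × £0.74 = £457,488.39.
Total = £91,515.47 + £457,488.39 = £549,003.86.

£549,003.86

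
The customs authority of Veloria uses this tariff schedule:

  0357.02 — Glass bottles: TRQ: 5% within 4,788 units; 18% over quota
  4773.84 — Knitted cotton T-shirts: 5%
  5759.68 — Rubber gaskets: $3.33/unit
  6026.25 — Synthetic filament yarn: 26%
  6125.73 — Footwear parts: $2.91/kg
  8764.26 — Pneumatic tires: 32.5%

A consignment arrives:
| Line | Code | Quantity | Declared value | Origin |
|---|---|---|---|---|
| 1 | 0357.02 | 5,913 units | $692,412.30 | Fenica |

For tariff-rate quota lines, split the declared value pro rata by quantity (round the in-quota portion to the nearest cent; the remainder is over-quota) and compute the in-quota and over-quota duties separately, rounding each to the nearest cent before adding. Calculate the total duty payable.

Line 1 (0357.02, Fenica, 5,913 units, $692,412.30):
Code 0357.02 is under a tariff-rate quota (threshold 4,788 units). In-quota: 4,788 units at 5%; over-quota: 1,125 units at 18%.
Pro-rata value split: in-quota = $692,412.30 × 4,788/5,913 = $560,674.80; over-quota = $692,412.30 − $560,674.80 = $131,737.50.
In-quota duty = $560,674.80 × 5% = $28,033.74. Over-quota duty = $131,737.50 × 18% = $23,712.75.
Line duty = $28,033.74 + $23,712.75 = $51,746.49.

$51,746.49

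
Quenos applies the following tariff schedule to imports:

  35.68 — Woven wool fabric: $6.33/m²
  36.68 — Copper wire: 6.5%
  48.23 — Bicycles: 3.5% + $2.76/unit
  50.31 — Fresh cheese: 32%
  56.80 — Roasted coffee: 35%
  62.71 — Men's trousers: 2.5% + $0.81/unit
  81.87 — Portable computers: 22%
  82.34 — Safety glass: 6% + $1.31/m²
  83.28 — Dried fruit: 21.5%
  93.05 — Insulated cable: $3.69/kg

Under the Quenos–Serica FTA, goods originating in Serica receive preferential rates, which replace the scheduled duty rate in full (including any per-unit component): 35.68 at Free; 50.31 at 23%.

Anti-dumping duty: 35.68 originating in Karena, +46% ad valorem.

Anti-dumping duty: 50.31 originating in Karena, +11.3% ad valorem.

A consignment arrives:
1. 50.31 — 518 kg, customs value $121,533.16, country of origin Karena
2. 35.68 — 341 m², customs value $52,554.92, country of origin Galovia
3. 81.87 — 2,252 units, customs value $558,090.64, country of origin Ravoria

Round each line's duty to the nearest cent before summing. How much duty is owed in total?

$177,562.33

Line 1 (50.31, Karena, 518 kg, $121,533.16):
Base rate for 50.31 is 32%.
50.31 has an FTA preferential rate, but origin Karena is not Serica; base rate stands.
Additional duty on 50.31 from Karena: +11.3%. Applied ad valorem rate: 32% + 11.3% = 43.3%.
Duty = $121,533.16 × 43.3% = $52,623.86.
Line 2 (35.68, Galovia, 341 m², $52,554.92):
Base rate for 35.68 is $6.33/m².
35.68 has an FTA preferential rate, but origin Galovia is not Serica; base rate stands.
The additional-duty order on 35.68 targets Karena, not Galovia; it does not apply.
Duty = 341 × $6.33 = $2,158.53.
Line 3 (81.87, Ravoria, 2,252 units, $558,090.64):
Base rate for 81.87 is 22%.
Duty = $558,090.64 × 22% = $122,779.94.
Total = $52,623.86 + $2,158.53 + $122,779.94 = $177,562.33.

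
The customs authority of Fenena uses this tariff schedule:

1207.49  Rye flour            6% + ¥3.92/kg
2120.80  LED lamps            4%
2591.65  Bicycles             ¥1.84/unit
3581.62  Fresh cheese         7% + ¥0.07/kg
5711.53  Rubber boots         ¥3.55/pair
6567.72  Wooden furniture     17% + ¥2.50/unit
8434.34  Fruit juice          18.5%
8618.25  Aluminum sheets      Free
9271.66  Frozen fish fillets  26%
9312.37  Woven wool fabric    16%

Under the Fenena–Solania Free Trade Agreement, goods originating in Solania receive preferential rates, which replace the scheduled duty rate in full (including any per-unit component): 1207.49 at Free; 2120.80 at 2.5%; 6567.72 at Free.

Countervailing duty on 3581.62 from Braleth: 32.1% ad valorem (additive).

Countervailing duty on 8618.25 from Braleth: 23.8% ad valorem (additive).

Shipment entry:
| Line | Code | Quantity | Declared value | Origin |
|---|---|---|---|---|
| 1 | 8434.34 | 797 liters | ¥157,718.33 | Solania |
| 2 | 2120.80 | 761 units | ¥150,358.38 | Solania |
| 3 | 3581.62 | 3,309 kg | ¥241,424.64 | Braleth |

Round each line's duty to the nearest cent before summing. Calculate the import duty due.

Line 1 (8434.34, Solania, 797 liters, ¥157,718.33):
Base rate for 8434.34 is 18.5%.
Origin Solania is the FTA partner but 8434.34 is not on the preference list; base rate stands.
Duty = ¥157,718.33 × 18.5% = ¥29,177.89.
Line 2 (2120.80, Solania, 761 units, ¥150,358.38):
Base rate for 2120.80 is 4%.
Origin Solania qualifies under the Fenena–Solania agreement and 2120.80 is covered: preferential rate 2.5% applies instead.
Duty = ¥150,358.38 × 2.5% = ¥3,758.96.
Line 3 (3581.62, Braleth, 3,309 kg, ¥241,424.64):
Base rate for 3581.62 is 7% + ¥0.07/kg.
Additional duty on 3581.62 from Braleth: +32.1%. Applied ad valorem rate: 7% + 32.1% = 39.1%.
Duty = ¥241,424.64 × 39.1% + 3,309 × ¥0.07 = ¥94,628.66.
Total = ¥29,177.89 + ¥3,758.96 + ¥94,628.66 = ¥127,565.51.

¥127,565.51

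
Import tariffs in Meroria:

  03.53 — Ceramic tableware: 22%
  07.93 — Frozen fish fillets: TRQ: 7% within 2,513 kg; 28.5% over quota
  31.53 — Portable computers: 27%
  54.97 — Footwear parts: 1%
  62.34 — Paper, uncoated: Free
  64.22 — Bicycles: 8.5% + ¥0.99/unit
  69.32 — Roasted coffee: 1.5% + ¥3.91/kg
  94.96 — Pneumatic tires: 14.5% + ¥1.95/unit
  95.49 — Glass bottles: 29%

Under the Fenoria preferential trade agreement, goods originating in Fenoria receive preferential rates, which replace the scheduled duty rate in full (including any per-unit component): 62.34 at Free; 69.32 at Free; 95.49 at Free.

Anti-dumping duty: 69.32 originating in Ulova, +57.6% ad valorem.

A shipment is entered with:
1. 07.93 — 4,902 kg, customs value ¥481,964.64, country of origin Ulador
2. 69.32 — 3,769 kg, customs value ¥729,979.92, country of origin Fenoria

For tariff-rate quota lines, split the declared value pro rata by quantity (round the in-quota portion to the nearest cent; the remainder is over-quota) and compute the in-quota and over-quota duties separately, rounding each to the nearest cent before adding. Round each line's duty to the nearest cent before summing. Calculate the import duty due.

¥84,238.12

Line 1 (07.93, Ulador, 4,902 kg, ¥481,964.64):
Code 07.93 is under a tariff-rate quota (threshold 2,513 kg). In-quota: 2,513 kg at 7%; over-quota: 2,389 kg at 28.5%.
Pro-rata value split: in-quota = ¥481,964.64 × 2,513/4,902 = ¥247,078.16; over-quota = ¥481,964.64 − ¥247,078.16 = ¥234,886.48.
In-quota duty = ¥247,078.16 × 7% = ¥17,295.47. Over-quota duty = ¥234,886.48 × 28.5% = ¥66,942.65.
Line duty = ¥17,295.47 + ¥66,942.65 = ¥84,238.12.
Line 2 (69.32, Fenoria, 3,769 kg, ¥729,979.92):
Base rate for 69.32 is 1.5% + ¥3.91/kg.
Origin Fenoria qualifies under the Meroria–Fenoria agreement and 69.32 is covered: preferential rate Free applies instead.
The additional-duty order on 69.32 targets Ulova, not Fenoria; it does not apply.
Duty = ¥729,979.92 × 0% = ¥0.00.
Total = ¥84,238.12 + ¥0.00 = ¥84,238.12.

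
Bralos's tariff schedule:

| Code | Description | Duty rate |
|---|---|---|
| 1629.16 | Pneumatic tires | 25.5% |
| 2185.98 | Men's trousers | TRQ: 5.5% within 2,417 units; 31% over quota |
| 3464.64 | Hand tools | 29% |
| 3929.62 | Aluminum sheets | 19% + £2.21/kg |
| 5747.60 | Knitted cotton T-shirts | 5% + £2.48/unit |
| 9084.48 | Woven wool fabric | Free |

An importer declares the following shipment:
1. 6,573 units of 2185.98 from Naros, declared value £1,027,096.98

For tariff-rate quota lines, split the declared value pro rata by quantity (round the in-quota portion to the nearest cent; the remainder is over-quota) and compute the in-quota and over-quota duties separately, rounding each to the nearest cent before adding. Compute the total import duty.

£222,091.55

Line 1 (2185.98, Naros, 6,573 units, £1,027,096.98):
Code 2185.98 is under a tariff-rate quota (threshold 2,417 units). In-quota: 2,417 units at 5.5%; over-quota: 4,156 units at 31%.
Pro-rata value split: in-quota = £1,027,096.98 × 2,417/6,573 = £377,680.42; over-quota = £1,027,096.98 − £377,680.42 = £649,416.56.
In-quota duty = £377,680.42 × 5.5% = £20,772.42. Over-quota duty = £649,416.56 × 31% = £201,319.13.
Line duty = £20,772.42 + £201,319.13 = £222,091.55.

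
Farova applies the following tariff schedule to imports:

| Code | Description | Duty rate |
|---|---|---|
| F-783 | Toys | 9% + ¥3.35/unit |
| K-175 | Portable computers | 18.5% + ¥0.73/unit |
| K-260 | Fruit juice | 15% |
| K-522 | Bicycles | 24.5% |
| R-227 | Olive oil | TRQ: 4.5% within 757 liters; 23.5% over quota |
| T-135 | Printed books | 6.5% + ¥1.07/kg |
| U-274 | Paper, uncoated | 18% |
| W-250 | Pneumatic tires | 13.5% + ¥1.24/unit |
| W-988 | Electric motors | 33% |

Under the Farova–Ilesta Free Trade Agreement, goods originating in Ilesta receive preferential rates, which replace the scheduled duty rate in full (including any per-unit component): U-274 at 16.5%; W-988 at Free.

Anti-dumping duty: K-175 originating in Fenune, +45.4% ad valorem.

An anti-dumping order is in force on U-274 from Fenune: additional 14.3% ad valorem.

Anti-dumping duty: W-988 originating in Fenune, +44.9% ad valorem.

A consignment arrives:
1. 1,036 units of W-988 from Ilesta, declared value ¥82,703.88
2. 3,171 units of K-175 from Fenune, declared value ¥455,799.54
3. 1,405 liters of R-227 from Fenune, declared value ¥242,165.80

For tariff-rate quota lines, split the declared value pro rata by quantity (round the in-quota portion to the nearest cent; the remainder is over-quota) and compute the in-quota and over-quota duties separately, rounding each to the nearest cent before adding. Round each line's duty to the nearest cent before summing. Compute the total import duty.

Line 1 (W-988, Ilesta, 1,036 units, ¥82,703.88):
Base rate for W-988 is 33%.
Origin Ilesta qualifies under the Farova–Ilesta agreement and W-988 is covered: preferential rate Free applies instead.
The additional-duty order on W-988 targets Fenune, not Ilesta; it does not apply.
Duty = ¥82,703.88 × 0% = ¥0.00.
Line 2 (K-175, Fenune, 3,171 units, ¥455,799.54):
Base rate for K-175 is 18.5% + ¥0.73/unit.
Additional duty on K-175 from Fenune: +45.4%. Applied ad valorem rate: 18.5% + 45.4% = 63.9%.
Duty = ¥455,799.54 × 63.9% + 3,171 × ¥0.73 = ¥293,570.74.
Line 3 (R-227, Fenune, 1,405 liters, ¥242,165.80):
Code R-227 is under a tariff-rate quota (threshold 757 liters). In-quota: 757 liters at 4.5%; over-quota: 648 liters at 23.5%.
Pro-rata value split: in-quota = ¥242,165.80 × 757/1,405 = ¥130,476.52; over-quota = ¥242,165.80 − ¥130,476.52 = ¥111,689.28.
In-quota duty = ¥130,476.52 × 4.5% = ¥5,871.44. Over-quota duty = ¥111,689.28 × 23.5% = ¥26,246.98.
Line duty = ¥5,871.44 + ¥26,246.98 = ¥32,118.42.
Total = ¥0.00 + ¥293,570.74 + ¥32,118.42 = ¥325,689.16.

¥325,689.16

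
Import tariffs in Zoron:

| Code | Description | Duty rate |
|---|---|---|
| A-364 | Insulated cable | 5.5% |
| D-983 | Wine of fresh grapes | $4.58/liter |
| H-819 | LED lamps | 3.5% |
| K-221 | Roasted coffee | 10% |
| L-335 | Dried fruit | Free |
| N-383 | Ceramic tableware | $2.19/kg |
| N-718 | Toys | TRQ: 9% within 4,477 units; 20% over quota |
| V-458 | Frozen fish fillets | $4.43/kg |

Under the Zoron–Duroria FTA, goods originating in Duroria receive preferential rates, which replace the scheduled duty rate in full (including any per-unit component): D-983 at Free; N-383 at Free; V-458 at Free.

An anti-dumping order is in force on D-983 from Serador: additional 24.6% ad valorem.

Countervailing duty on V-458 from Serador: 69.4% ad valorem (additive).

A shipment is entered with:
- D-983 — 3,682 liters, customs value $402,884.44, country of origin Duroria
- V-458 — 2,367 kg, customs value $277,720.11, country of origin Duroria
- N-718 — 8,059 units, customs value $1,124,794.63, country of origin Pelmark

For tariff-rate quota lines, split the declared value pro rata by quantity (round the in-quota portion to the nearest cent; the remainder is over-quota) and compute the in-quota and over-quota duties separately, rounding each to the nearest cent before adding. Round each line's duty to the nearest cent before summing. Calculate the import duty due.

Line 1 (D-983, Duroria, 3,682 liters, $402,884.44):
Base rate for D-983 is $4.58/liter.
Origin Duroria qualifies under the Zoron–Duroria agreement and D-983 is covered: preferential rate Free applies instead.
The additional-duty order on D-983 targets Serador, not Duroria; it does not apply.
Duty = $402,884.44 × 0% = $0.00.
Line 2 (V-458, Duroria, 2,367 kg, $277,720.11):
Base rate for V-458 is $4.43/kg.
Origin Duroria qualifies under the Zoron–Duroria agreement and V-458 is covered: preferential rate Free applies instead.
The additional-duty order on V-458 targets Serador, not Duroria; it does not apply.
Duty = $277,720.11 × 0% = $0.00.
Line 3 (N-718, Pelmark, 8,059 units, $1,124,794.63):
Code N-718 is under a tariff-rate quota (threshold 4,477 units). In-quota: 4,477 units at 9%; over-quota: 3,582 units at 20%.
Pro-rata value split: in-quota = $1,124,794.63 × 4,477/8,059 = $624,854.89; over-quota = $1,124,794.63 − $624,854.89 = $499,939.74.
In-quota duty = $624,854.89 × 9% = $56,236.94. Over-quota duty = $499,939.74 × 20% = $99,987.95.
Line duty = $56,236.94 + $99,987.95 = $156,224.89.
Total = $0.00 + $0.00 + $156,224.89 = $156,224.89.

$156,224.89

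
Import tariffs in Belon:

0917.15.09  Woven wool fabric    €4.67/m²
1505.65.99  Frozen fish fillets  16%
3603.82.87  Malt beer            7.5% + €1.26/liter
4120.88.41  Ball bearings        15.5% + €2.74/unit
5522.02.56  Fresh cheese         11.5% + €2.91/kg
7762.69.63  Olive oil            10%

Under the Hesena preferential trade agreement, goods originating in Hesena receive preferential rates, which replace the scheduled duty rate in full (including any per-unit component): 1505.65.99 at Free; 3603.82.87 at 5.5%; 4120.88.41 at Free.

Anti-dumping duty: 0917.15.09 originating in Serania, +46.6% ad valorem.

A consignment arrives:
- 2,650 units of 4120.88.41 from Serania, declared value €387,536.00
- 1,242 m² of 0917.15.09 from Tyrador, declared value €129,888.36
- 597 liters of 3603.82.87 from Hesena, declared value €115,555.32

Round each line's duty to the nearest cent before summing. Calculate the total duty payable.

€79,484.76

Line 1 (4120.88.41, Serania, 2,650 units, €387,536.00):
Base rate for 4120.88.41 is 15.5% + €2.74/unit.
4120.88.41 has an FTA preferential rate, but origin Serania is not Hesena; base rate stands.
Duty = €387,536.00 × 15.5% + 2,650 × €2.74 = €67,329.08.
Line 2 (0917.15.09, Tyrador, 1,242 m², €129,888.36):
Base rate for 0917.15.09 is €4.67/m².
The additional-duty order on 0917.15.09 targets Serania, not Tyrador; it does not apply.
Duty = 1,242 × €4.67 = €5,800.14.
Line 3 (3603.82.87, Hesena, 597 liters, €115,555.32):
Base rate for 3603.82.87 is 7.5% + €1.26/liter.
Origin Hesena qualifies under the Belon–Hesena agreement and 3603.82.87 is covered: preferential rate 5.5% applies instead.
Duty = €115,555.32 × 5.5% = €6,355.54.
Total = €67,329.08 + €5,800.14 + €6,355.54 = €79,484.76.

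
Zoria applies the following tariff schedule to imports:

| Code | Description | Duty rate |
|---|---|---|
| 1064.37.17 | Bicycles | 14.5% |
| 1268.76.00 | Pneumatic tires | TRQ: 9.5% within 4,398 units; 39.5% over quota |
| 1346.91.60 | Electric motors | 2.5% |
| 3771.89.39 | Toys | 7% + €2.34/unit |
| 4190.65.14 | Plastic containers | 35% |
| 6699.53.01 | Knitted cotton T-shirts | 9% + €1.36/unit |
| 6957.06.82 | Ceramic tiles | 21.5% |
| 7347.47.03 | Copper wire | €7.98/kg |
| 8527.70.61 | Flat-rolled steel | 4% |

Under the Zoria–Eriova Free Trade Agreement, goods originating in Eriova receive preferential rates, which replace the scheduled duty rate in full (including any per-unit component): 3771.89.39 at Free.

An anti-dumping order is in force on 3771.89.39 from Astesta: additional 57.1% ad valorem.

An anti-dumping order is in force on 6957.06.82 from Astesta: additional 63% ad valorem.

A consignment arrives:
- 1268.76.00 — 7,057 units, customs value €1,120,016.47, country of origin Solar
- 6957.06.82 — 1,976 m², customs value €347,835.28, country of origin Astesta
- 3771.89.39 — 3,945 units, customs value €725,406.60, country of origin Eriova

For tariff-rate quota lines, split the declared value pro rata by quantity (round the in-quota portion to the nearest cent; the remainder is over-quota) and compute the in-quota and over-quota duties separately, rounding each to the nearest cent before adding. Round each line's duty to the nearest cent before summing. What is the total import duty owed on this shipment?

€526,925.35

Line 1 (1268.76.00, Solar, 7,057 units, €1,120,016.47):
Code 1268.76.00 is under a tariff-rate quota (threshold 4,398 units). In-quota: 4,398 units at 9.5%; over-quota: 2,659 units at 39.5%.
Pro-rata value split: in-quota = €1,120,016.47 × 4,398/7,057 = €698,006.58; over-quota = €1,120,016.47 − €698,006.58 = €422,009.89.
In-quota duty = €698,006.58 × 9.5% = €66,310.63. Over-quota duty = €422,009.89 × 39.5% = €166,693.91.
Line duty = €66,310.63 + €166,693.91 = €233,004.54.
Line 2 (6957.06.82, Astesta, 1,976 m², €347,835.28):
Base rate for 6957.06.82 is 21.5%.
Additional duty on 6957.06.82 from Astesta: +63%. Applied ad valorem rate: 21.5% + 63% = 84.5%.
Duty = €347,835.28 × 84.5% = €293,920.81.
Line 3 (3771.89.39, Eriova, 3,945 units, €725,406.60):
Base rate for 3771.89.39 is 7% + €2.34/unit.
Origin Eriova qualifies under the Zoria–Eriova agreement and 3771.89.39 is covered: preferential rate Free applies instead.
The additional-duty order on 3771.89.39 targets Astesta, not Eriova; it does not apply.
Duty = €725,406.60 × 0% = €0.00.
Total = €233,004.54 + €293,920.81 + €0.00 = €526,925.35.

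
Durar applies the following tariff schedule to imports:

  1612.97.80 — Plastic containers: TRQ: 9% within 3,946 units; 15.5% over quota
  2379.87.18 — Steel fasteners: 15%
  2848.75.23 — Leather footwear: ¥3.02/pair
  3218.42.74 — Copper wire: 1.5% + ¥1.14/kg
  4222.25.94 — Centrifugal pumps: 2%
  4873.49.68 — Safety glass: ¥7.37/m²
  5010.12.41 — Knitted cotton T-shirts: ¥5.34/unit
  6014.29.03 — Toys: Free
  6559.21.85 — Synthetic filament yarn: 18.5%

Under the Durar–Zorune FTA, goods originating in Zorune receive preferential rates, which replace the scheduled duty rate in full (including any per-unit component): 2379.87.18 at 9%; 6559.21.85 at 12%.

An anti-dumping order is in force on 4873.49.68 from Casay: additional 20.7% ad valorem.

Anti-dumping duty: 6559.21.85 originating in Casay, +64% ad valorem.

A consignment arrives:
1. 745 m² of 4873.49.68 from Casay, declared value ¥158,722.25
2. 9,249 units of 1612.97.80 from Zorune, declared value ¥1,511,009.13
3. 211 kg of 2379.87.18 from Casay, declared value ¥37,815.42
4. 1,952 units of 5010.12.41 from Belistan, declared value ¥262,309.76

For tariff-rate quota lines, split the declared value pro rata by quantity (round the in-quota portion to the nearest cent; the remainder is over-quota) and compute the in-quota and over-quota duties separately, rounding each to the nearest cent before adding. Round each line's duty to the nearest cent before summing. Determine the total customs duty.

¥246,745.79

Line 1 (4873.49.68, Casay, 745 m², ¥158,722.25):
Base rate for 4873.49.68 is ¥7.37/m².
Additional duty on 4873.49.68 from Casay: +20.7% ad valorem. Applied ad valorem rate = 20.7%.
Duty = ¥158,722.25 × 20.7% + 745 × ¥7.37 = ¥38,346.16.
Line 2 (1612.97.80, Zorune, 9,249 units, ¥1,511,009.13):
Code 1612.97.80 is under a tariff-rate quota (threshold 3,946 units). In-quota: 3,946 units at 9%; over-quota: 5,303 units at 15.5%.
Pro-rata value split: in-quota = ¥1,511,009.13 × 3,946/9,249 = ¥644,658.02; over-quota = ¥1,511,009.13 − ¥644,658.02 = ¥866,351.11.
In-quota duty = ¥644,658.02 × 9% = ¥58,019.22. Over-quota duty = ¥866,351.11 × 15.5% = ¥134,284.42.
Line duty = ¥58,019.22 + ¥134,284.42 = ¥192,303.64.
Line 3 (2379.87.18, Casay, 211 kg, ¥37,815.42):
Base rate for 2379.87.18 is 15%.
2379.87.18 has an FTA preferential rate, but origin Casay is not Zorune; base rate stands.
Duty = ¥37,815.42 × 15% = ¥5,672.31.
Line 4 (5010.12.41, Belistan, 1,952 units, ¥262,309.76):
Base rate for 5010.12.41 is ¥5.34/unit.
Duty = 1,952 × ¥5.34 = ¥10,423.68.
Total = ¥38,346.16 + ¥192,303.64 + ¥5,672.31 + ¥10,423.68 = ¥246,745.79.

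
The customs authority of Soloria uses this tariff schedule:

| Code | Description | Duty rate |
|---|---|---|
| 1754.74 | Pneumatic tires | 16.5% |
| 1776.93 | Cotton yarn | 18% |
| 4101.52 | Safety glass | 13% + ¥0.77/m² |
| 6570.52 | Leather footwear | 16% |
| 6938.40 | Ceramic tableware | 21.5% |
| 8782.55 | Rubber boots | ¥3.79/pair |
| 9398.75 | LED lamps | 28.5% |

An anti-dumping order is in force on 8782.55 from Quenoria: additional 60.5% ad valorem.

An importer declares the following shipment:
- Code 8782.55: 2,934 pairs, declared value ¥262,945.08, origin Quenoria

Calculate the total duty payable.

¥170,201.63

Line 1 (8782.55, Quenoria, 2,934 pairs, ¥262,945.08):
Base rate for 8782.55 is ¥3.79/pair.
Additional duty on 8782.55 from Quenoria: +60.5% ad valorem. Applied ad valorem rate = 60.5%.
Duty = ¥262,945.08 × 60.5% + 2,934 × ¥3.79 = ¥170,201.63.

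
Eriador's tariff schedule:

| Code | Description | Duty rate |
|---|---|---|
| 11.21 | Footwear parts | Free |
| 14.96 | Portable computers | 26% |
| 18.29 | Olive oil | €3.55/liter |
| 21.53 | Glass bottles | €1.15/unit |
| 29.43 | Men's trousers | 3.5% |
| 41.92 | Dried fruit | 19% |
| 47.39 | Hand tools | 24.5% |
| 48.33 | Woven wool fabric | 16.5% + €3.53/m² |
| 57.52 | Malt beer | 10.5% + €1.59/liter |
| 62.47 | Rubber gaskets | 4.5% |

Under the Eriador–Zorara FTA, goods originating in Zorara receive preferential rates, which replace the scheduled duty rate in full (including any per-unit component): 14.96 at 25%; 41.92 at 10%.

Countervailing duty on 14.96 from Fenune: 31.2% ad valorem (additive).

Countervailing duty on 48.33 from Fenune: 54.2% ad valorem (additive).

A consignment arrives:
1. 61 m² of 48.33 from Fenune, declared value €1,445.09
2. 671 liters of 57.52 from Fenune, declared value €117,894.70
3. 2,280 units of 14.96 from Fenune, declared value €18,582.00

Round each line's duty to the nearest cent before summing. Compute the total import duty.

Line 1 (48.33, Fenune, 61 m², €1,445.09):
Base rate for 48.33 is 16.5% + €3.53/m².
Additional duty on 48.33 from Fenune: +54.2%. Applied ad valorem rate: 16.5% + 54.2% = 70.7%.
Duty = €1,445.09 × 70.7% + 61 × €3.53 = €1,237.01.
Line 2 (57.52, Fenune, 671 liters, €117,894.70):
Base rate for 57.52 is 10.5% + €1.59/liter.
Duty = €117,894.70 × 10.5% + 671 × €1.59 = €13,445.83.
Line 3 (14.96, Fenune, 2,280 units, €18,582.00):
Base rate for 14.96 is 26%.
14.96 has an FTA preferential rate, but origin Fenune is not Zorara; base rate stands.
Additional duty on 14.96 from Fenune: +31.2%. Applied ad valorem rate: 26% + 31.2% = 57.2%.
Duty = €18,582.00 × 57.2% = €10,628.90.
Total = €1,237.01 + €13,445.83 + €10,628.90 = €25,311.74.

€25,311.74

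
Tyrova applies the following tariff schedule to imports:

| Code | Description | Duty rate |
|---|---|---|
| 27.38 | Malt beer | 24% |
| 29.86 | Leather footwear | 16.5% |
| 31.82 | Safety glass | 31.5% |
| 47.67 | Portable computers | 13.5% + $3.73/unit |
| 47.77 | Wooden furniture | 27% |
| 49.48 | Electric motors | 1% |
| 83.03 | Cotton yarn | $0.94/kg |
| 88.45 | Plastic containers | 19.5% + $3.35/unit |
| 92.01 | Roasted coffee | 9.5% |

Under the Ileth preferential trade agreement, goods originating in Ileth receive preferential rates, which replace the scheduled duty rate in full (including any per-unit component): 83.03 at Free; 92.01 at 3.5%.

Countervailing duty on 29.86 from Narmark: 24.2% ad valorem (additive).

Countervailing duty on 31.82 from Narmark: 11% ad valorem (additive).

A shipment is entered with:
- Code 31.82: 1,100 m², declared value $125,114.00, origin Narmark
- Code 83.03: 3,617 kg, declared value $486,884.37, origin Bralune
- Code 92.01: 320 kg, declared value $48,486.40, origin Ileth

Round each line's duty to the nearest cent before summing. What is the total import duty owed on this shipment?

$58,270.45

Line 1 (31.82, Narmark, 1,100 m², $125,114.00):
Base rate for 31.82 is 31.5%.
Additional duty on 31.82 from Narmark: +11%. Applied ad valorem rate: 31.5% + 11% = 42.5%.
Duty = $125,114.00 × 42.5% = $53,173.45.
Line 2 (83.03, Bralune, 3,617 kg, $486,884.37):
Base rate for 83.03 is $0.94/kg.
83.03 has an FTA preferential rate, but origin Bralune is not Ileth; base rate stands.
Duty = 3,617 × $0.94 = $3,399.98.
Line 3 (92.01, Ileth, 320 kg, $48,486.40):
Base rate for 92.01 is 9.5%.
Origin Ileth qualifies under the Tyrova–Ileth agreement and 92.01 is covered: preferential rate 3.5% applies instead.
Duty = $48,486.40 × 3.5% = $1,697.02.
Total = $53,173.45 + $3,399.98 + $1,697.02 = $58,270.45.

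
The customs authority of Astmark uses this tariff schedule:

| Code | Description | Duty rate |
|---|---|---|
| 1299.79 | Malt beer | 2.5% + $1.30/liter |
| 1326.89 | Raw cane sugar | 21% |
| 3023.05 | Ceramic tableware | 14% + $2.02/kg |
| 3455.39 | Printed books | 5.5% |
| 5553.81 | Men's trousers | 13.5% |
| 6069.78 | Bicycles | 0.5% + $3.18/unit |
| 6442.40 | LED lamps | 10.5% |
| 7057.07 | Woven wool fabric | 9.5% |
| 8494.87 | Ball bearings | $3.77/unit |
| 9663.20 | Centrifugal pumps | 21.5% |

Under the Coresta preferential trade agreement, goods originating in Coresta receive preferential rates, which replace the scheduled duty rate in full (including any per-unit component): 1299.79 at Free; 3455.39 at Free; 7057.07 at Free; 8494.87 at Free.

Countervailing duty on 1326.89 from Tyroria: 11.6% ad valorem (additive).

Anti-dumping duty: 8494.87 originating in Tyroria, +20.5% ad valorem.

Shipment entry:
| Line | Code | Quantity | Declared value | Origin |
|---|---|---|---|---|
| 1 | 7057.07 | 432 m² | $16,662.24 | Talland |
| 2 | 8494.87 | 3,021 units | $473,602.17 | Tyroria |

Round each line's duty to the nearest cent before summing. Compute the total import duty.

Line 1 (7057.07, Talland, 432 m², $16,662.24):
Base rate for 7057.07 is 9.5%.
7057.07 has an FTA preferential rate, but origin Talland is not Coresta; base rate stands.
Duty = $16,662.24 × 9.5% = $1,582.91.
Line 2 (8494.87, Tyroria, 3,021 units, $473,602.17):
Base rate for 8494.87 is $3.77/unit.
8494.87 has an FTA preferential rate, but origin Tyroria is not Coresta; base rate stands.
Additional duty on 8494.87 from Tyroria: +20.5% ad valorem. Applied ad valorem rate = 20.5%.
Duty = $473,602.17 × 20.5% + 3,021 × $3.77 = $108,477.61.
Total = $1,582.91 + $108,477.61 = $110,060.52.

$110,060.52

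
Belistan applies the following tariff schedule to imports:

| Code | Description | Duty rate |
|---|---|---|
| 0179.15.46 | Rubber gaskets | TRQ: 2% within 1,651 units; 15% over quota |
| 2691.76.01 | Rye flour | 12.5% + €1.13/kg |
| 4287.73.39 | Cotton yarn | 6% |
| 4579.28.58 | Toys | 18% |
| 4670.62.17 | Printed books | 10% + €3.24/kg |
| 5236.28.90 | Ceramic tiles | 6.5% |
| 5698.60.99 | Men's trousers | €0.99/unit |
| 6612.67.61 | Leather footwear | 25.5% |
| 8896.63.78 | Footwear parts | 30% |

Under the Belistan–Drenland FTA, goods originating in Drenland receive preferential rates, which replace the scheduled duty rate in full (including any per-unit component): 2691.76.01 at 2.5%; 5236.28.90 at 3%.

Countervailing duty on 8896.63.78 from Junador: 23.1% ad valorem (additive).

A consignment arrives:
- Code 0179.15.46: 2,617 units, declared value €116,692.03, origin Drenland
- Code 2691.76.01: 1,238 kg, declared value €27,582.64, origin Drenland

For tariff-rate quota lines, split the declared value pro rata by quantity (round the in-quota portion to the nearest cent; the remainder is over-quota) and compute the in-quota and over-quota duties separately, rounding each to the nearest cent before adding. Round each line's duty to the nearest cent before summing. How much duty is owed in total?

€8,623.02

Line 1 (0179.15.46, Drenland, 2,617 units, €116,692.03):
Code 0179.15.46 is under a tariff-rate quota (threshold 1,651 units). In-quota: 1,651 units at 2%; over-quota: 966 units at 15%.
Pro-rata value split: in-quota = €116,692.03 × 1,651/2,617 = €73,618.09; over-quota = €116,692.03 − €73,618.09 = €43,073.94.
In-quota duty = €73,618.09 × 2% = €1,472.36. Over-quota duty = €43,073.94 × 15% = €6,461.09.
Line duty = €1,472.36 + €6,461.09 = €7,933.45.
Line 2 (2691.76.01, Drenland, 1,238 kg, €27,582.64):
Base rate for 2691.76.01 is 12.5% + €1.13/kg.
Origin Drenland qualifies under the Belistan–Drenland agreement and 2691.76.01 is covered: preferential rate 2.5% applies instead.
Duty = €27,582.64 × 2.5% = €689.57.
Total = €7,933.45 + €689.57 = €8,623.02.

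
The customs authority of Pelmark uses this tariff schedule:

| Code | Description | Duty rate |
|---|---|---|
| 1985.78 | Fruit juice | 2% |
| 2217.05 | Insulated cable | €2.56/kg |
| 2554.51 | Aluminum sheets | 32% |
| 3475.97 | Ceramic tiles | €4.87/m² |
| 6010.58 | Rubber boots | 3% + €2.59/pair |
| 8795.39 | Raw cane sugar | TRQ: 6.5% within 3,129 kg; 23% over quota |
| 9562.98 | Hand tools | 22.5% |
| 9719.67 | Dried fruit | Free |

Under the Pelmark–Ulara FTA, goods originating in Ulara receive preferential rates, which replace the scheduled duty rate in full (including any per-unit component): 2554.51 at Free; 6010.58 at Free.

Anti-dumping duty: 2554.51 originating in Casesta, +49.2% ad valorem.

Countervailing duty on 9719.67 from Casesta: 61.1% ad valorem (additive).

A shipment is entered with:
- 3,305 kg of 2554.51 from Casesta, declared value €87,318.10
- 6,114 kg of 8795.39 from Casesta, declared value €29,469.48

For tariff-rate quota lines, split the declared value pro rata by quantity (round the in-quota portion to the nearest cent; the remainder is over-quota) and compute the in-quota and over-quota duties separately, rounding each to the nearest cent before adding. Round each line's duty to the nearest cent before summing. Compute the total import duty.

€75,191.79

Line 1 (2554.51, Casesta, 3,305 kg, €87,318.10):
Base rate for 2554.51 is 32%.
2554.51 has an FTA preferential rate, but origin Casesta is not Ulara; base rate stands.
Additional duty on 2554.51 from Casesta: +49.2%. Applied ad valorem rate: 32% + 49.2% = 81.2%.
Duty = €87,318.10 × 81.2% = €70,902.30.
Line 2 (8795.39, Casesta, 6,114 kg, €29,469.48):
Code 8795.39 is under a tariff-rate quota (threshold 3,129 kg). In-quota: 3,129 kg at 6.5%; over-quota: 2,985 kg at 23%.
Pro-rata value split: in-quota = €29,469.48 × 3,129/6,114 = €15,081.78; over-quota = €29,469.48 − €15,081.78 = €14,387.70.
In-quota duty = €15,081.78 × 6.5% = €980.32. Over-quota duty = €14,387.70 × 23% = €3,309.17.
Line duty = €980.32 + €3,309.17 = €4,289.49.
Total = €70,902.30 + €4,289.49 = €75,191.79.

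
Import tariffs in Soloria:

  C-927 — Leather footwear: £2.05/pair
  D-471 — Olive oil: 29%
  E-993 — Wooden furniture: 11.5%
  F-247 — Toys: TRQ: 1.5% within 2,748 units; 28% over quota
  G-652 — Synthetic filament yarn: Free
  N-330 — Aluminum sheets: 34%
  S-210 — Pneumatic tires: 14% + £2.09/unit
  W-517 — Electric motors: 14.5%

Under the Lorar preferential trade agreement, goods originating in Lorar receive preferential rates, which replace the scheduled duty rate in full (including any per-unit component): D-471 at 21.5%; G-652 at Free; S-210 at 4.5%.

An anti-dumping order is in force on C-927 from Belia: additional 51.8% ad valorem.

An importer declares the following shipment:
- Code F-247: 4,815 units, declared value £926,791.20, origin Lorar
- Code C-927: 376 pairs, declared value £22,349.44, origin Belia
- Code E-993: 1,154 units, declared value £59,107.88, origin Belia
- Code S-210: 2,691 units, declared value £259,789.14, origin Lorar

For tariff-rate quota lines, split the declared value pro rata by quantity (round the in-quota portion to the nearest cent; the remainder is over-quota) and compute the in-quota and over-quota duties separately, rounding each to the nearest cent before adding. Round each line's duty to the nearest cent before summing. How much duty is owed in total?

Line 1 (F-247, Lorar, 4,815 units, £926,791.20):
Code F-247 is under a tariff-rate quota (threshold 2,748 units). In-quota: 2,748 units at 1.5%; over-quota: 2,067 units at 28%.
Pro-rata value split: in-quota = £926,791.20 × 2,748/4,815 = £528,935.04; over-quota = £926,791.20 − £528,935.04 = £397,856.16.
In-quota duty = £528,935.04 × 1.5% = £7,934.03. Over-quota duty = £397,856.16 × 28% = £111,399.72.
Line duty = £7,934.03 + £111,399.72 = £119,333.75.
Line 2 (C-927, Belia, 376 pairs, £22,349.44):
Base rate for C-927 is £2.05/pair.
Additional duty on C-927 from Belia: +51.8% ad valorem. Applied ad valorem rate = 51.8%.
Duty = £22,349.44 × 51.8% + 376 × £2.05 = £12,347.81.
Line 3 (E-993, Belia, 1,154 units, £59,107.88):
Base rate for E-993 is 11.5%.
Duty = £59,107.88 × 11.5% = £6,797.41.
Line 4 (S-210, Lorar, 2,691 units, £259,789.14):
Base rate for S-210 is 14% + £2.09/unit.
Origin Lorar qualifies under the Soloria–Lorar agreement and S-210 is covered: preferential rate 4.5% applies instead.
Duty = £259,789.14 × 4.5% = £11,690.51.
Total = £119,333.75 + £12,347.81 + £6,797.41 + £11,690.51 = £150,169.48.

£150,169.48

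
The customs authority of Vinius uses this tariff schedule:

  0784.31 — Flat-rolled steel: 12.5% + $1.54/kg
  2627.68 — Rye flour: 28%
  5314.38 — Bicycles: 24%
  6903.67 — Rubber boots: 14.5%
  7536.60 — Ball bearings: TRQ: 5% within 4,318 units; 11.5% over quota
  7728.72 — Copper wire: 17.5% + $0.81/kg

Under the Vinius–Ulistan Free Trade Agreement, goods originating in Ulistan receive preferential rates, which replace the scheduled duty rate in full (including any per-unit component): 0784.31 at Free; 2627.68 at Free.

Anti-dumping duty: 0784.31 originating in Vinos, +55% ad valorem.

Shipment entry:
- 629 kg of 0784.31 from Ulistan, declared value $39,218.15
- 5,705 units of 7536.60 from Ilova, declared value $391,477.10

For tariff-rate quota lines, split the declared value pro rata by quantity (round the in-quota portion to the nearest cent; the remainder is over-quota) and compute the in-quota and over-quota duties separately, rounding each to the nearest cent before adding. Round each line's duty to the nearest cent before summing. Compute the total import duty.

Line 1 (0784.31, Ulistan, 629 kg, $39,218.15):
Base rate for 0784.31 is 12.5% + $1.54/kg.
Origin Ulistan qualifies under the Vinius–Ulistan agreement and 0784.31 is covered: preferential rate Free applies instead.
The additional-duty order on 0784.31 targets Vinos, not Ulistan; it does not apply.
Duty = $39,218.15 × 0% = $0.00.
Line 2 (7536.60, Ilova, 5,705 units, $391,477.10):
Code 7536.60 is under a tariff-rate quota (threshold 4,318 units). In-quota: 4,318 units at 5%; over-quota: 1,387 units at 11.5%.
Pro-rata value split: in-quota = $391,477.10 × 4,318/5,705 = $296,301.16; over-quota = $391,477.10 − $296,301.16 = $95,175.94.
In-quota duty = $296,301.16 × 5% = $14,815.06. Over-quota duty = $95,175.94 × 11.5% = $10,945.23.
Line duty = $14,815.06 + $10,945.23 = $25,760.29.
Total = $0.00 + $25,760.29 = $25,760.29.

$25,760.29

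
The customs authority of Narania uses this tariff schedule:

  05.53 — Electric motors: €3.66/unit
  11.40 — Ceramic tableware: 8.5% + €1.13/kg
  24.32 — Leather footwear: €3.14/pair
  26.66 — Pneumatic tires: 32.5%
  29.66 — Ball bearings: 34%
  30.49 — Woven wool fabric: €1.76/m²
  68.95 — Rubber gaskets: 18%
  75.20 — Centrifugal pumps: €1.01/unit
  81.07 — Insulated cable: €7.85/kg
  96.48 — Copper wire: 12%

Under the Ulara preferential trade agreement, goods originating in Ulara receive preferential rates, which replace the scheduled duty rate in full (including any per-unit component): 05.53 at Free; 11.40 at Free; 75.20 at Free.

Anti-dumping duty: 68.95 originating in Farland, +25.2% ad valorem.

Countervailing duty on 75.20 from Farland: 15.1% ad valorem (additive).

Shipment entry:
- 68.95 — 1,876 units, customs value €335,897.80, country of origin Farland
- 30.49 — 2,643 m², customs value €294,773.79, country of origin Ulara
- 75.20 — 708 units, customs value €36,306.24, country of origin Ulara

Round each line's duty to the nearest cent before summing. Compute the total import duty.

Line 1 (68.95, Farland, 1,876 units, €335,897.80):
Base rate for 68.95 is 18%.
Additional duty on 68.95 from Farland: +25.2%. Applied ad valorem rate: 18% + 25.2% = 43.2%.
Duty = €335,897.80 × 43.2% = €145,107.85.
Line 2 (30.49, Ulara, 2,643 m², €294,773.79):
Base rate for 30.49 is €1.76/m².
Origin Ulara is the FTA partner but 30.49 is not on the preference list; base rate stands.
Duty = 2,643 × €1.76 = €4,651.68.
Line 3 (75.20, Ulara, 708 units, €36,306.24):
Base rate for 75.20 is €1.01/unit.
Origin Ulara qualifies under the Narania–Ulara agreement and 75.20 is covered: preferential rate Free applies instead.
The additional-duty order on 75.20 targets Farland, not Ulara; it does not apply.
Duty = €36,306.24 × 0% = €0.00.
Total = €145,107.85 + €4,651.68 + €0.00 = €149,759.53.

€149,759.53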